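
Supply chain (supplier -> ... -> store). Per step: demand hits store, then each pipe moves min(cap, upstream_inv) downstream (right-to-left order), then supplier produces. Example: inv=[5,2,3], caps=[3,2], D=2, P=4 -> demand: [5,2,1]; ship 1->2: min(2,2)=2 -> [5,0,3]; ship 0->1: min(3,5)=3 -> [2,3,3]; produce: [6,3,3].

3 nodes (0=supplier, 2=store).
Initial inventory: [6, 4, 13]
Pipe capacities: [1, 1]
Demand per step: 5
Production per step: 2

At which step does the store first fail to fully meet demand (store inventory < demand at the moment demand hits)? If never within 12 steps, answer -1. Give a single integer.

Step 1: demand=5,sold=5 ship[1->2]=1 ship[0->1]=1 prod=2 -> [7 4 9]
Step 2: demand=5,sold=5 ship[1->2]=1 ship[0->1]=1 prod=2 -> [8 4 5]
Step 3: demand=5,sold=5 ship[1->2]=1 ship[0->1]=1 prod=2 -> [9 4 1]
Step 4: demand=5,sold=1 ship[1->2]=1 ship[0->1]=1 prod=2 -> [10 4 1]
Step 5: demand=5,sold=1 ship[1->2]=1 ship[0->1]=1 prod=2 -> [11 4 1]
Step 6: demand=5,sold=1 ship[1->2]=1 ship[0->1]=1 prod=2 -> [12 4 1]
Step 7: demand=5,sold=1 ship[1->2]=1 ship[0->1]=1 prod=2 -> [13 4 1]
Step 8: demand=5,sold=1 ship[1->2]=1 ship[0->1]=1 prod=2 -> [14 4 1]
Step 9: demand=5,sold=1 ship[1->2]=1 ship[0->1]=1 prod=2 -> [15 4 1]
Step 10: demand=5,sold=1 ship[1->2]=1 ship[0->1]=1 prod=2 -> [16 4 1]
Step 11: demand=5,sold=1 ship[1->2]=1 ship[0->1]=1 prod=2 -> [17 4 1]
Step 12: demand=5,sold=1 ship[1->2]=1 ship[0->1]=1 prod=2 -> [18 4 1]
First stockout at step 4

4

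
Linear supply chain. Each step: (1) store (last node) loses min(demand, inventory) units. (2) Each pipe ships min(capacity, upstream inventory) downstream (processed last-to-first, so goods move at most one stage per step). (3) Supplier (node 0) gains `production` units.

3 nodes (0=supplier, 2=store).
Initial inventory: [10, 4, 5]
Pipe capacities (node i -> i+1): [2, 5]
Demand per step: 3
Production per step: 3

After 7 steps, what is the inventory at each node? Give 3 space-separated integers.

Step 1: demand=3,sold=3 ship[1->2]=4 ship[0->1]=2 prod=3 -> inv=[11 2 6]
Step 2: demand=3,sold=3 ship[1->2]=2 ship[0->1]=2 prod=3 -> inv=[12 2 5]
Step 3: demand=3,sold=3 ship[1->2]=2 ship[0->1]=2 prod=3 -> inv=[13 2 4]
Step 4: demand=3,sold=3 ship[1->2]=2 ship[0->1]=2 prod=3 -> inv=[14 2 3]
Step 5: demand=3,sold=3 ship[1->2]=2 ship[0->1]=2 prod=3 -> inv=[15 2 2]
Step 6: demand=3,sold=2 ship[1->2]=2 ship[0->1]=2 prod=3 -> inv=[16 2 2]
Step 7: demand=3,sold=2 ship[1->2]=2 ship[0->1]=2 prod=3 -> inv=[17 2 2]

17 2 2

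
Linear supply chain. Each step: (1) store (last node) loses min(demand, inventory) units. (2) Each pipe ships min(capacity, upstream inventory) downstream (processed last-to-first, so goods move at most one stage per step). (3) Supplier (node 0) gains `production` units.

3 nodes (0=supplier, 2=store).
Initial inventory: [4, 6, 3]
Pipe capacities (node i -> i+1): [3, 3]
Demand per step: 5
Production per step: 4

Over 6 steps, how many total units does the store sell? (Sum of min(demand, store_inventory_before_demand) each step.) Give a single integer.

Step 1: sold=3 (running total=3) -> [5 6 3]
Step 2: sold=3 (running total=6) -> [6 6 3]
Step 3: sold=3 (running total=9) -> [7 6 3]
Step 4: sold=3 (running total=12) -> [8 6 3]
Step 5: sold=3 (running total=15) -> [9 6 3]
Step 6: sold=3 (running total=18) -> [10 6 3]

Answer: 18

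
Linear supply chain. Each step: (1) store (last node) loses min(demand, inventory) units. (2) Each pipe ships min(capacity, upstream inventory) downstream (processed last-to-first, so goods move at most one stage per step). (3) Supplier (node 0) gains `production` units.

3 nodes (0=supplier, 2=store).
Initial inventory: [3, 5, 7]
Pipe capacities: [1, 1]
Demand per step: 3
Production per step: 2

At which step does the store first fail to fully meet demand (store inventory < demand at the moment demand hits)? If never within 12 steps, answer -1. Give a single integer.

Step 1: demand=3,sold=3 ship[1->2]=1 ship[0->1]=1 prod=2 -> [4 5 5]
Step 2: demand=3,sold=3 ship[1->2]=1 ship[0->1]=1 prod=2 -> [5 5 3]
Step 3: demand=3,sold=3 ship[1->2]=1 ship[0->1]=1 prod=2 -> [6 5 1]
Step 4: demand=3,sold=1 ship[1->2]=1 ship[0->1]=1 prod=2 -> [7 5 1]
Step 5: demand=3,sold=1 ship[1->2]=1 ship[0->1]=1 prod=2 -> [8 5 1]
Step 6: demand=3,sold=1 ship[1->2]=1 ship[0->1]=1 prod=2 -> [9 5 1]
Step 7: demand=3,sold=1 ship[1->2]=1 ship[0->1]=1 prod=2 -> [10 5 1]
Step 8: demand=3,sold=1 ship[1->2]=1 ship[0->1]=1 prod=2 -> [11 5 1]
Step 9: demand=3,sold=1 ship[1->2]=1 ship[0->1]=1 prod=2 -> [12 5 1]
Step 10: demand=3,sold=1 ship[1->2]=1 ship[0->1]=1 prod=2 -> [13 5 1]
Step 11: demand=3,sold=1 ship[1->2]=1 ship[0->1]=1 prod=2 -> [14 5 1]
Step 12: demand=3,sold=1 ship[1->2]=1 ship[0->1]=1 prod=2 -> [15 5 1]
First stockout at step 4

4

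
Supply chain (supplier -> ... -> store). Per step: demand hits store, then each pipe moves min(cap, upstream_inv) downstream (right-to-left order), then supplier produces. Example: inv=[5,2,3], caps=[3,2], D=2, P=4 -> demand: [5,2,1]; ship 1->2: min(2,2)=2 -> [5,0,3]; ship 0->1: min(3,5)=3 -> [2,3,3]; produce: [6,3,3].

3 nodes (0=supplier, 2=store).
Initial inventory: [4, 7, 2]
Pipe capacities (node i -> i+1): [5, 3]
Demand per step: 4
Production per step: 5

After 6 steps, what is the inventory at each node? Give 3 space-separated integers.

Step 1: demand=4,sold=2 ship[1->2]=3 ship[0->1]=4 prod=5 -> inv=[5 8 3]
Step 2: demand=4,sold=3 ship[1->2]=3 ship[0->1]=5 prod=5 -> inv=[5 10 3]
Step 3: demand=4,sold=3 ship[1->2]=3 ship[0->1]=5 prod=5 -> inv=[5 12 3]
Step 4: demand=4,sold=3 ship[1->2]=3 ship[0->1]=5 prod=5 -> inv=[5 14 3]
Step 5: demand=4,sold=3 ship[1->2]=3 ship[0->1]=5 prod=5 -> inv=[5 16 3]
Step 6: demand=4,sold=3 ship[1->2]=3 ship[0->1]=5 prod=5 -> inv=[5 18 3]

5 18 3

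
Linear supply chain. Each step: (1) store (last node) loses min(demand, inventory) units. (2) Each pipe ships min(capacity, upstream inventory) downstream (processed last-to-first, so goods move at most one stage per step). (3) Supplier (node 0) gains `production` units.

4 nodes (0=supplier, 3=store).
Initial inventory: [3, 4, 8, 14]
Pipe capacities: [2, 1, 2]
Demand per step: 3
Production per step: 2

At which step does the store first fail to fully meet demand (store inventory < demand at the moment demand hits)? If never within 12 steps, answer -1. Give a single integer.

Step 1: demand=3,sold=3 ship[2->3]=2 ship[1->2]=1 ship[0->1]=2 prod=2 -> [3 5 7 13]
Step 2: demand=3,sold=3 ship[2->3]=2 ship[1->2]=1 ship[0->1]=2 prod=2 -> [3 6 6 12]
Step 3: demand=3,sold=3 ship[2->3]=2 ship[1->2]=1 ship[0->1]=2 prod=2 -> [3 7 5 11]
Step 4: demand=3,sold=3 ship[2->3]=2 ship[1->2]=1 ship[0->1]=2 prod=2 -> [3 8 4 10]
Step 5: demand=3,sold=3 ship[2->3]=2 ship[1->2]=1 ship[0->1]=2 prod=2 -> [3 9 3 9]
Step 6: demand=3,sold=3 ship[2->3]=2 ship[1->2]=1 ship[0->1]=2 prod=2 -> [3 10 2 8]
Step 7: demand=3,sold=3 ship[2->3]=2 ship[1->2]=1 ship[0->1]=2 prod=2 -> [3 11 1 7]
Step 8: demand=3,sold=3 ship[2->3]=1 ship[1->2]=1 ship[0->1]=2 prod=2 -> [3 12 1 5]
Step 9: demand=3,sold=3 ship[2->3]=1 ship[1->2]=1 ship[0->1]=2 prod=2 -> [3 13 1 3]
Step 10: demand=3,sold=3 ship[2->3]=1 ship[1->2]=1 ship[0->1]=2 prod=2 -> [3 14 1 1]
Step 11: demand=3,sold=1 ship[2->3]=1 ship[1->2]=1 ship[0->1]=2 prod=2 -> [3 15 1 1]
Step 12: demand=3,sold=1 ship[2->3]=1 ship[1->2]=1 ship[0->1]=2 prod=2 -> [3 16 1 1]
First stockout at step 11

11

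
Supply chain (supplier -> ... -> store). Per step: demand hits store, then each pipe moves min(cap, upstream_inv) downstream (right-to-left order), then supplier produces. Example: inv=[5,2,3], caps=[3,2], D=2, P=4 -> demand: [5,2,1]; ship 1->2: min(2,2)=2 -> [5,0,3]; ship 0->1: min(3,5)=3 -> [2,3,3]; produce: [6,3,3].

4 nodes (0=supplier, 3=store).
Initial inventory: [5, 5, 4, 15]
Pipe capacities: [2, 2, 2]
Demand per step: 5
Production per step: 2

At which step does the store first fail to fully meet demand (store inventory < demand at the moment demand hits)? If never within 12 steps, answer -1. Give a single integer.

Step 1: demand=5,sold=5 ship[2->3]=2 ship[1->2]=2 ship[0->1]=2 prod=2 -> [5 5 4 12]
Step 2: demand=5,sold=5 ship[2->3]=2 ship[1->2]=2 ship[0->1]=2 prod=2 -> [5 5 4 9]
Step 3: demand=5,sold=5 ship[2->3]=2 ship[1->2]=2 ship[0->1]=2 prod=2 -> [5 5 4 6]
Step 4: demand=5,sold=5 ship[2->3]=2 ship[1->2]=2 ship[0->1]=2 prod=2 -> [5 5 4 3]
Step 5: demand=5,sold=3 ship[2->3]=2 ship[1->2]=2 ship[0->1]=2 prod=2 -> [5 5 4 2]
Step 6: demand=5,sold=2 ship[2->3]=2 ship[1->2]=2 ship[0->1]=2 prod=2 -> [5 5 4 2]
Step 7: demand=5,sold=2 ship[2->3]=2 ship[1->2]=2 ship[0->1]=2 prod=2 -> [5 5 4 2]
Step 8: demand=5,sold=2 ship[2->3]=2 ship[1->2]=2 ship[0->1]=2 prod=2 -> [5 5 4 2]
Step 9: demand=5,sold=2 ship[2->3]=2 ship[1->2]=2 ship[0->1]=2 prod=2 -> [5 5 4 2]
Step 10: demand=5,sold=2 ship[2->3]=2 ship[1->2]=2 ship[0->1]=2 prod=2 -> [5 5 4 2]
Step 11: demand=5,sold=2 ship[2->3]=2 ship[1->2]=2 ship[0->1]=2 prod=2 -> [5 5 4 2]
Step 12: demand=5,sold=2 ship[2->3]=2 ship[1->2]=2 ship[0->1]=2 prod=2 -> [5 5 4 2]
First stockout at step 5

5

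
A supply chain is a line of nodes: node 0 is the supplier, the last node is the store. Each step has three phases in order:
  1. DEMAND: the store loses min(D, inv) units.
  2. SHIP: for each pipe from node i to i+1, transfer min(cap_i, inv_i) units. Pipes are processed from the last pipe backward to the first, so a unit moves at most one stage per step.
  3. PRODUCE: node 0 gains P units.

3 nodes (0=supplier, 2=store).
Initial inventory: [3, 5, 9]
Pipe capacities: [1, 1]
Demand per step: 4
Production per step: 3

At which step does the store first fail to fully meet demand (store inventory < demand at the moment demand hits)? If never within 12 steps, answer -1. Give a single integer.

Step 1: demand=4,sold=4 ship[1->2]=1 ship[0->1]=1 prod=3 -> [5 5 6]
Step 2: demand=4,sold=4 ship[1->2]=1 ship[0->1]=1 prod=3 -> [7 5 3]
Step 3: demand=4,sold=3 ship[1->2]=1 ship[0->1]=1 prod=3 -> [9 5 1]
Step 4: demand=4,sold=1 ship[1->2]=1 ship[0->1]=1 prod=3 -> [11 5 1]
Step 5: demand=4,sold=1 ship[1->2]=1 ship[0->1]=1 prod=3 -> [13 5 1]
Step 6: demand=4,sold=1 ship[1->2]=1 ship[0->1]=1 prod=3 -> [15 5 1]
Step 7: demand=4,sold=1 ship[1->2]=1 ship[0->1]=1 prod=3 -> [17 5 1]
Step 8: demand=4,sold=1 ship[1->2]=1 ship[0->1]=1 prod=3 -> [19 5 1]
Step 9: demand=4,sold=1 ship[1->2]=1 ship[0->1]=1 prod=3 -> [21 5 1]
Step 10: demand=4,sold=1 ship[1->2]=1 ship[0->1]=1 prod=3 -> [23 5 1]
Step 11: demand=4,sold=1 ship[1->2]=1 ship[0->1]=1 prod=3 -> [25 5 1]
Step 12: demand=4,sold=1 ship[1->2]=1 ship[0->1]=1 prod=3 -> [27 5 1]
First stockout at step 3

3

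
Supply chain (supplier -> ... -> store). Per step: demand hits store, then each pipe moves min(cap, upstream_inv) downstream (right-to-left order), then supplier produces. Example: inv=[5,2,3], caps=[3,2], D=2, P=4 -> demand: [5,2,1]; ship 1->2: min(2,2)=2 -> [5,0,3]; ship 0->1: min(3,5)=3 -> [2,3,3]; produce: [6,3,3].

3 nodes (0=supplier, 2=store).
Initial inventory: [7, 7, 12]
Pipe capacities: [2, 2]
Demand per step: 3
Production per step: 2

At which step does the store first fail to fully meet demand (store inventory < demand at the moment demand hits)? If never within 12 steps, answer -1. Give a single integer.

Step 1: demand=3,sold=3 ship[1->2]=2 ship[0->1]=2 prod=2 -> [7 7 11]
Step 2: demand=3,sold=3 ship[1->2]=2 ship[0->1]=2 prod=2 -> [7 7 10]
Step 3: demand=3,sold=3 ship[1->2]=2 ship[0->1]=2 prod=2 -> [7 7 9]
Step 4: demand=3,sold=3 ship[1->2]=2 ship[0->1]=2 prod=2 -> [7 7 8]
Step 5: demand=3,sold=3 ship[1->2]=2 ship[0->1]=2 prod=2 -> [7 7 7]
Step 6: demand=3,sold=3 ship[1->2]=2 ship[0->1]=2 prod=2 -> [7 7 6]
Step 7: demand=3,sold=3 ship[1->2]=2 ship[0->1]=2 prod=2 -> [7 7 5]
Step 8: demand=3,sold=3 ship[1->2]=2 ship[0->1]=2 prod=2 -> [7 7 4]
Step 9: demand=3,sold=3 ship[1->2]=2 ship[0->1]=2 prod=2 -> [7 7 3]
Step 10: demand=3,sold=3 ship[1->2]=2 ship[0->1]=2 prod=2 -> [7 7 2]
Step 11: demand=3,sold=2 ship[1->2]=2 ship[0->1]=2 prod=2 -> [7 7 2]
Step 12: demand=3,sold=2 ship[1->2]=2 ship[0->1]=2 prod=2 -> [7 7 2]
First stockout at step 11

11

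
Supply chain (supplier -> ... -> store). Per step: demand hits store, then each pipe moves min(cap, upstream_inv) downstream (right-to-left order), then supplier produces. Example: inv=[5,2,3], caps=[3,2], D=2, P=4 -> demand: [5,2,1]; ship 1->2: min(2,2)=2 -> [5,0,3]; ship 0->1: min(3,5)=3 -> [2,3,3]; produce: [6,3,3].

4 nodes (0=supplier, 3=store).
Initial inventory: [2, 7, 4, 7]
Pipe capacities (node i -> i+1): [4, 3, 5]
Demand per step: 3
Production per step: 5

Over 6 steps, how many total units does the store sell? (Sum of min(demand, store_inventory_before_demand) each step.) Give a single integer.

Answer: 18

Derivation:
Step 1: sold=3 (running total=3) -> [5 6 3 8]
Step 2: sold=3 (running total=6) -> [6 7 3 8]
Step 3: sold=3 (running total=9) -> [7 8 3 8]
Step 4: sold=3 (running total=12) -> [8 9 3 8]
Step 5: sold=3 (running total=15) -> [9 10 3 8]
Step 6: sold=3 (running total=18) -> [10 11 3 8]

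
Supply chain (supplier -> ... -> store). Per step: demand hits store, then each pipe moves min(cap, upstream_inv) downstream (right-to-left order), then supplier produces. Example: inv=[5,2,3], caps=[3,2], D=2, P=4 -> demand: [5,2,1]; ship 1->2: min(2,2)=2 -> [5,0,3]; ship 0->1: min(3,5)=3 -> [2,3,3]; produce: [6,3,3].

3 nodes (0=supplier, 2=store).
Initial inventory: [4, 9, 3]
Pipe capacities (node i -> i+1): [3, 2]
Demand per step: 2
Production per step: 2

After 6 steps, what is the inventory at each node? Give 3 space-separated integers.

Step 1: demand=2,sold=2 ship[1->2]=2 ship[0->1]=3 prod=2 -> inv=[3 10 3]
Step 2: demand=2,sold=2 ship[1->2]=2 ship[0->1]=3 prod=2 -> inv=[2 11 3]
Step 3: demand=2,sold=2 ship[1->2]=2 ship[0->1]=2 prod=2 -> inv=[2 11 3]
Step 4: demand=2,sold=2 ship[1->2]=2 ship[0->1]=2 prod=2 -> inv=[2 11 3]
Step 5: demand=2,sold=2 ship[1->2]=2 ship[0->1]=2 prod=2 -> inv=[2 11 3]
Step 6: demand=2,sold=2 ship[1->2]=2 ship[0->1]=2 prod=2 -> inv=[2 11 3]

2 11 3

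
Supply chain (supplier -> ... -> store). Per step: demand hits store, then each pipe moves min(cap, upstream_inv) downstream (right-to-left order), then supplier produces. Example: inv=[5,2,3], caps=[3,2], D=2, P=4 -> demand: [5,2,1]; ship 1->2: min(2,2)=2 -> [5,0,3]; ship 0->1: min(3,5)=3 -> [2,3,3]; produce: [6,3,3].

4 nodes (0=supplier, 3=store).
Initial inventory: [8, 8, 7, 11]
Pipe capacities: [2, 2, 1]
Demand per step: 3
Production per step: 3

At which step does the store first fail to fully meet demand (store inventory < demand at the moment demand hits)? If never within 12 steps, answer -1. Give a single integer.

Step 1: demand=3,sold=3 ship[2->3]=1 ship[1->2]=2 ship[0->1]=2 prod=3 -> [9 8 8 9]
Step 2: demand=3,sold=3 ship[2->3]=1 ship[1->2]=2 ship[0->1]=2 prod=3 -> [10 8 9 7]
Step 3: demand=3,sold=3 ship[2->3]=1 ship[1->2]=2 ship[0->1]=2 prod=3 -> [11 8 10 5]
Step 4: demand=3,sold=3 ship[2->3]=1 ship[1->2]=2 ship[0->1]=2 prod=3 -> [12 8 11 3]
Step 5: demand=3,sold=3 ship[2->3]=1 ship[1->2]=2 ship[0->1]=2 prod=3 -> [13 8 12 1]
Step 6: demand=3,sold=1 ship[2->3]=1 ship[1->2]=2 ship[0->1]=2 prod=3 -> [14 8 13 1]
Step 7: demand=3,sold=1 ship[2->3]=1 ship[1->2]=2 ship[0->1]=2 prod=3 -> [15 8 14 1]
Step 8: demand=3,sold=1 ship[2->3]=1 ship[1->2]=2 ship[0->1]=2 prod=3 -> [16 8 15 1]
Step 9: demand=3,sold=1 ship[2->3]=1 ship[1->2]=2 ship[0->1]=2 prod=3 -> [17 8 16 1]
Step 10: demand=3,sold=1 ship[2->3]=1 ship[1->2]=2 ship[0->1]=2 prod=3 -> [18 8 17 1]
Step 11: demand=3,sold=1 ship[2->3]=1 ship[1->2]=2 ship[0->1]=2 prod=3 -> [19 8 18 1]
Step 12: demand=3,sold=1 ship[2->3]=1 ship[1->2]=2 ship[0->1]=2 prod=3 -> [20 8 19 1]
First stockout at step 6

6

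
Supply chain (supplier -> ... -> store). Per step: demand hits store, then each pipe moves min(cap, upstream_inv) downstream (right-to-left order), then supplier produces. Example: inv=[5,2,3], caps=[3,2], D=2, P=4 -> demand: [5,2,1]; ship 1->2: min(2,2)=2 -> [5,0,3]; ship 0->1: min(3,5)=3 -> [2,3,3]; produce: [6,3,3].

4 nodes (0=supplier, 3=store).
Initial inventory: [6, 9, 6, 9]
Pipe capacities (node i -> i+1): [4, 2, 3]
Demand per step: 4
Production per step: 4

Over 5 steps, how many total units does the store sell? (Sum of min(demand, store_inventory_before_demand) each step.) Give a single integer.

Answer: 20

Derivation:
Step 1: sold=4 (running total=4) -> [6 11 5 8]
Step 2: sold=4 (running total=8) -> [6 13 4 7]
Step 3: sold=4 (running total=12) -> [6 15 3 6]
Step 4: sold=4 (running total=16) -> [6 17 2 5]
Step 5: sold=4 (running total=20) -> [6 19 2 3]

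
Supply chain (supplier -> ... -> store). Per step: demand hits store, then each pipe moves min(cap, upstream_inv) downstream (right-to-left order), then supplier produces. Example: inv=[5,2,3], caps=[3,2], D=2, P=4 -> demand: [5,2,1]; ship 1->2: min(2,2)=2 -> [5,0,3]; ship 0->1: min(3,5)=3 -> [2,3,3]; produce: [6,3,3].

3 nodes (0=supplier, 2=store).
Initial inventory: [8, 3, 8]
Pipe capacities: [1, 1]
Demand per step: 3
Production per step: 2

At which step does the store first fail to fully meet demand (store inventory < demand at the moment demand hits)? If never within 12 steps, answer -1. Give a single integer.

Step 1: demand=3,sold=3 ship[1->2]=1 ship[0->1]=1 prod=2 -> [9 3 6]
Step 2: demand=3,sold=3 ship[1->2]=1 ship[0->1]=1 prod=2 -> [10 3 4]
Step 3: demand=3,sold=3 ship[1->2]=1 ship[0->1]=1 prod=2 -> [11 3 2]
Step 4: demand=3,sold=2 ship[1->2]=1 ship[0->1]=1 prod=2 -> [12 3 1]
Step 5: demand=3,sold=1 ship[1->2]=1 ship[0->1]=1 prod=2 -> [13 3 1]
Step 6: demand=3,sold=1 ship[1->2]=1 ship[0->1]=1 prod=2 -> [14 3 1]
Step 7: demand=3,sold=1 ship[1->2]=1 ship[0->1]=1 prod=2 -> [15 3 1]
Step 8: demand=3,sold=1 ship[1->2]=1 ship[0->1]=1 prod=2 -> [16 3 1]
Step 9: demand=3,sold=1 ship[1->2]=1 ship[0->1]=1 prod=2 -> [17 3 1]
Step 10: demand=3,sold=1 ship[1->2]=1 ship[0->1]=1 prod=2 -> [18 3 1]
Step 11: demand=3,sold=1 ship[1->2]=1 ship[0->1]=1 prod=2 -> [19 3 1]
Step 12: demand=3,sold=1 ship[1->2]=1 ship[0->1]=1 prod=2 -> [20 3 1]
First stockout at step 4

4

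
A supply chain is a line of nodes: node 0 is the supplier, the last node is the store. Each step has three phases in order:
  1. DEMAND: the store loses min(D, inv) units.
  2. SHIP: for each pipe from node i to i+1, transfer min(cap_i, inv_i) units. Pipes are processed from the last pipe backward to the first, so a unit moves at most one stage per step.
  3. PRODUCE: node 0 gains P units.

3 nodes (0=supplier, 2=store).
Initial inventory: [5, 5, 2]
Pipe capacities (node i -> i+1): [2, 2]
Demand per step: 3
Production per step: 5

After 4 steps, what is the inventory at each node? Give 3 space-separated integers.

Step 1: demand=3,sold=2 ship[1->2]=2 ship[0->1]=2 prod=5 -> inv=[8 5 2]
Step 2: demand=3,sold=2 ship[1->2]=2 ship[0->1]=2 prod=5 -> inv=[11 5 2]
Step 3: demand=3,sold=2 ship[1->2]=2 ship[0->1]=2 prod=5 -> inv=[14 5 2]
Step 4: demand=3,sold=2 ship[1->2]=2 ship[0->1]=2 prod=5 -> inv=[17 5 2]

17 5 2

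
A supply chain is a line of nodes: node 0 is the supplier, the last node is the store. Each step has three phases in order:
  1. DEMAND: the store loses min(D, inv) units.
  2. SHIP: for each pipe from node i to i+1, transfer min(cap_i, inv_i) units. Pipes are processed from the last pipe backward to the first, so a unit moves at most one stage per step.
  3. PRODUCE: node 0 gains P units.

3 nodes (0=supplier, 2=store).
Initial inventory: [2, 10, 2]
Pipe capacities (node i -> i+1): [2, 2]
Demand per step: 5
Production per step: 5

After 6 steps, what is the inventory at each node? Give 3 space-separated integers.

Step 1: demand=5,sold=2 ship[1->2]=2 ship[0->1]=2 prod=5 -> inv=[5 10 2]
Step 2: demand=5,sold=2 ship[1->2]=2 ship[0->1]=2 prod=5 -> inv=[8 10 2]
Step 3: demand=5,sold=2 ship[1->2]=2 ship[0->1]=2 prod=5 -> inv=[11 10 2]
Step 4: demand=5,sold=2 ship[1->2]=2 ship[0->1]=2 prod=5 -> inv=[14 10 2]
Step 5: demand=5,sold=2 ship[1->2]=2 ship[0->1]=2 prod=5 -> inv=[17 10 2]
Step 6: demand=5,sold=2 ship[1->2]=2 ship[0->1]=2 prod=5 -> inv=[20 10 2]

20 10 2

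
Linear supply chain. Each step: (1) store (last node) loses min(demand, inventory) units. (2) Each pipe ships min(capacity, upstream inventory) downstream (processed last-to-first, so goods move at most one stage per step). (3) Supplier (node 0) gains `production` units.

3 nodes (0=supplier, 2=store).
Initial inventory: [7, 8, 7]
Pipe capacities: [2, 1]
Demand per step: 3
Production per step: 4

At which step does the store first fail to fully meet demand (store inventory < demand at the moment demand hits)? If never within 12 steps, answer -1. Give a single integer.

Step 1: demand=3,sold=3 ship[1->2]=1 ship[0->1]=2 prod=4 -> [9 9 5]
Step 2: demand=3,sold=3 ship[1->2]=1 ship[0->1]=2 prod=4 -> [11 10 3]
Step 3: demand=3,sold=3 ship[1->2]=1 ship[0->1]=2 prod=4 -> [13 11 1]
Step 4: demand=3,sold=1 ship[1->2]=1 ship[0->1]=2 prod=4 -> [15 12 1]
Step 5: demand=3,sold=1 ship[1->2]=1 ship[0->1]=2 prod=4 -> [17 13 1]
Step 6: demand=3,sold=1 ship[1->2]=1 ship[0->1]=2 prod=4 -> [19 14 1]
Step 7: demand=3,sold=1 ship[1->2]=1 ship[0->1]=2 prod=4 -> [21 15 1]
Step 8: demand=3,sold=1 ship[1->2]=1 ship[0->1]=2 prod=4 -> [23 16 1]
Step 9: demand=3,sold=1 ship[1->2]=1 ship[0->1]=2 prod=4 -> [25 17 1]
Step 10: demand=3,sold=1 ship[1->2]=1 ship[0->1]=2 prod=4 -> [27 18 1]
Step 11: demand=3,sold=1 ship[1->2]=1 ship[0->1]=2 prod=4 -> [29 19 1]
Step 12: demand=3,sold=1 ship[1->2]=1 ship[0->1]=2 prod=4 -> [31 20 1]
First stockout at step 4

4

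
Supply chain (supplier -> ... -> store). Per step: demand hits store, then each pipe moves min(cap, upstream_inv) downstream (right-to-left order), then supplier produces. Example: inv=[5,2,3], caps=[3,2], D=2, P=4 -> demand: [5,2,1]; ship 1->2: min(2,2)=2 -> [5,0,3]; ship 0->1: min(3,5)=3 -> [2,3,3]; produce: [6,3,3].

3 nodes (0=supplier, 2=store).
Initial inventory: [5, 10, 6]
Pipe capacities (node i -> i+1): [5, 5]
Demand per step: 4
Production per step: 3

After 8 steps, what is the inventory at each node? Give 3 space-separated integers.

Step 1: demand=4,sold=4 ship[1->2]=5 ship[0->1]=5 prod=3 -> inv=[3 10 7]
Step 2: demand=4,sold=4 ship[1->2]=5 ship[0->1]=3 prod=3 -> inv=[3 8 8]
Step 3: demand=4,sold=4 ship[1->2]=5 ship[0->1]=3 prod=3 -> inv=[3 6 9]
Step 4: demand=4,sold=4 ship[1->2]=5 ship[0->1]=3 prod=3 -> inv=[3 4 10]
Step 5: demand=4,sold=4 ship[1->2]=4 ship[0->1]=3 prod=3 -> inv=[3 3 10]
Step 6: demand=4,sold=4 ship[1->2]=3 ship[0->1]=3 prod=3 -> inv=[3 3 9]
Step 7: demand=4,sold=4 ship[1->2]=3 ship[0->1]=3 prod=3 -> inv=[3 3 8]
Step 8: demand=4,sold=4 ship[1->2]=3 ship[0->1]=3 prod=3 -> inv=[3 3 7]

3 3 7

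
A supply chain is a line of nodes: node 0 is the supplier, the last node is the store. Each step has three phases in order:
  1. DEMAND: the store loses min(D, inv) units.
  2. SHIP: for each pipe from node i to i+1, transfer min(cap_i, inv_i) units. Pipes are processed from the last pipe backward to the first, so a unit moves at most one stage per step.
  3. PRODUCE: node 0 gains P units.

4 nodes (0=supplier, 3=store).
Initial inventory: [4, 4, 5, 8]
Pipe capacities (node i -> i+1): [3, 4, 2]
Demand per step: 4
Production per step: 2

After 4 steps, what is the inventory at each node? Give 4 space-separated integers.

Step 1: demand=4,sold=4 ship[2->3]=2 ship[1->2]=4 ship[0->1]=3 prod=2 -> inv=[3 3 7 6]
Step 2: demand=4,sold=4 ship[2->3]=2 ship[1->2]=3 ship[0->1]=3 prod=2 -> inv=[2 3 8 4]
Step 3: demand=4,sold=4 ship[2->3]=2 ship[1->2]=3 ship[0->1]=2 prod=2 -> inv=[2 2 9 2]
Step 4: demand=4,sold=2 ship[2->3]=2 ship[1->2]=2 ship[0->1]=2 prod=2 -> inv=[2 2 9 2]

2 2 9 2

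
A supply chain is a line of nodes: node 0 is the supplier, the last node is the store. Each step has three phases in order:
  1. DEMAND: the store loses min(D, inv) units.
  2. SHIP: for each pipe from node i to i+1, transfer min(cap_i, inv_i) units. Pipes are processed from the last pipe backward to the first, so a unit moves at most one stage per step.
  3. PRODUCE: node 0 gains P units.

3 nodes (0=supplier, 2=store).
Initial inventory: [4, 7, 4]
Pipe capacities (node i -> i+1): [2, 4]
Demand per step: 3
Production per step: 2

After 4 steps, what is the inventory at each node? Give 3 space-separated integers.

Step 1: demand=3,sold=3 ship[1->2]=4 ship[0->1]=2 prod=2 -> inv=[4 5 5]
Step 2: demand=3,sold=3 ship[1->2]=4 ship[0->1]=2 prod=2 -> inv=[4 3 6]
Step 3: demand=3,sold=3 ship[1->2]=3 ship[0->1]=2 prod=2 -> inv=[4 2 6]
Step 4: demand=3,sold=3 ship[1->2]=2 ship[0->1]=2 prod=2 -> inv=[4 2 5]

4 2 5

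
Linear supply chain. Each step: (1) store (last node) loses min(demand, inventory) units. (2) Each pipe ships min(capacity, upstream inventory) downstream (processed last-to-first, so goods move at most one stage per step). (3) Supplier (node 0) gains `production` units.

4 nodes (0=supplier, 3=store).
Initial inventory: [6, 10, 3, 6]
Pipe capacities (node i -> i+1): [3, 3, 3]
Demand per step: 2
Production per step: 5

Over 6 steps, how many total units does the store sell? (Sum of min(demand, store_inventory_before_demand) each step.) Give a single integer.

Answer: 12

Derivation:
Step 1: sold=2 (running total=2) -> [8 10 3 7]
Step 2: sold=2 (running total=4) -> [10 10 3 8]
Step 3: sold=2 (running total=6) -> [12 10 3 9]
Step 4: sold=2 (running total=8) -> [14 10 3 10]
Step 5: sold=2 (running total=10) -> [16 10 3 11]
Step 6: sold=2 (running total=12) -> [18 10 3 12]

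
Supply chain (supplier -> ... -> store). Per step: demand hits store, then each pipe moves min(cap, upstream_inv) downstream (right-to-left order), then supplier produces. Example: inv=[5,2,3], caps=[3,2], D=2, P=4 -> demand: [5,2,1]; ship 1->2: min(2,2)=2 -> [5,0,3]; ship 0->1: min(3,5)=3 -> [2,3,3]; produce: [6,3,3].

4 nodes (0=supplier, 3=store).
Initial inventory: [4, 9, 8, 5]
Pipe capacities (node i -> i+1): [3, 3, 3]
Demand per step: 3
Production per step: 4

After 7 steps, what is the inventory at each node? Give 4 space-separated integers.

Step 1: demand=3,sold=3 ship[2->3]=3 ship[1->2]=3 ship[0->1]=3 prod=4 -> inv=[5 9 8 5]
Step 2: demand=3,sold=3 ship[2->3]=3 ship[1->2]=3 ship[0->1]=3 prod=4 -> inv=[6 9 8 5]
Step 3: demand=3,sold=3 ship[2->3]=3 ship[1->2]=3 ship[0->1]=3 prod=4 -> inv=[7 9 8 5]
Step 4: demand=3,sold=3 ship[2->3]=3 ship[1->2]=3 ship[0->1]=3 prod=4 -> inv=[8 9 8 5]
Step 5: demand=3,sold=3 ship[2->3]=3 ship[1->2]=3 ship[0->1]=3 prod=4 -> inv=[9 9 8 5]
Step 6: demand=3,sold=3 ship[2->3]=3 ship[1->2]=3 ship[0->1]=3 prod=4 -> inv=[10 9 8 5]
Step 7: demand=3,sold=3 ship[2->3]=3 ship[1->2]=3 ship[0->1]=3 prod=4 -> inv=[11 9 8 5]

11 9 8 5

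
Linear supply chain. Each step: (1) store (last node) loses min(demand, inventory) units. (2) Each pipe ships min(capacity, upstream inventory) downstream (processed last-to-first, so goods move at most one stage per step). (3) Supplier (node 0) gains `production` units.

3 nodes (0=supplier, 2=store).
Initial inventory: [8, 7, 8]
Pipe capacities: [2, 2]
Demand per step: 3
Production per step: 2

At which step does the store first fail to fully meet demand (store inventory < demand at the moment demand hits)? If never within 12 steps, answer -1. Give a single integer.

Step 1: demand=3,sold=3 ship[1->2]=2 ship[0->1]=2 prod=2 -> [8 7 7]
Step 2: demand=3,sold=3 ship[1->2]=2 ship[0->1]=2 prod=2 -> [8 7 6]
Step 3: demand=3,sold=3 ship[1->2]=2 ship[0->1]=2 prod=2 -> [8 7 5]
Step 4: demand=3,sold=3 ship[1->2]=2 ship[0->1]=2 prod=2 -> [8 7 4]
Step 5: demand=3,sold=3 ship[1->2]=2 ship[0->1]=2 prod=2 -> [8 7 3]
Step 6: demand=3,sold=3 ship[1->2]=2 ship[0->1]=2 prod=2 -> [8 7 2]
Step 7: demand=3,sold=2 ship[1->2]=2 ship[0->1]=2 prod=2 -> [8 7 2]
Step 8: demand=3,sold=2 ship[1->2]=2 ship[0->1]=2 prod=2 -> [8 7 2]
Step 9: demand=3,sold=2 ship[1->2]=2 ship[0->1]=2 prod=2 -> [8 7 2]
Step 10: demand=3,sold=2 ship[1->2]=2 ship[0->1]=2 prod=2 -> [8 7 2]
Step 11: demand=3,sold=2 ship[1->2]=2 ship[0->1]=2 prod=2 -> [8 7 2]
Step 12: demand=3,sold=2 ship[1->2]=2 ship[0->1]=2 prod=2 -> [8 7 2]
First stockout at step 7

7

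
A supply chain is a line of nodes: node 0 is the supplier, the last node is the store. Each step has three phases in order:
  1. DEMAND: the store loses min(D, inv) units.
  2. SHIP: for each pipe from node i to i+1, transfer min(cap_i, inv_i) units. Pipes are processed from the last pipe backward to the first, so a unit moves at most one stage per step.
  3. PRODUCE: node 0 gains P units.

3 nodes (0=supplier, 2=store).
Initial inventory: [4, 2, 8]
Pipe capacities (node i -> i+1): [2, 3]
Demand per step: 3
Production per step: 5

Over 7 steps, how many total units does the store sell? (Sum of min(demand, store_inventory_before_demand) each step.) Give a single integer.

Step 1: sold=3 (running total=3) -> [7 2 7]
Step 2: sold=3 (running total=6) -> [10 2 6]
Step 3: sold=3 (running total=9) -> [13 2 5]
Step 4: sold=3 (running total=12) -> [16 2 4]
Step 5: sold=3 (running total=15) -> [19 2 3]
Step 6: sold=3 (running total=18) -> [22 2 2]
Step 7: sold=2 (running total=20) -> [25 2 2]

Answer: 20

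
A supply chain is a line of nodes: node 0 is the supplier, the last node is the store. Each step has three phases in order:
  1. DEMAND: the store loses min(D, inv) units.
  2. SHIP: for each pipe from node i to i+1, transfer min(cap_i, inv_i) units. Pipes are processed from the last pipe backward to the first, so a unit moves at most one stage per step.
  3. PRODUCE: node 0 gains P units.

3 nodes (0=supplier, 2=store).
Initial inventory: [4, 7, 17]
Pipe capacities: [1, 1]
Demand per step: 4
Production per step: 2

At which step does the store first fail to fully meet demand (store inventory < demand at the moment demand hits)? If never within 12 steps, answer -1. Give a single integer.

Step 1: demand=4,sold=4 ship[1->2]=1 ship[0->1]=1 prod=2 -> [5 7 14]
Step 2: demand=4,sold=4 ship[1->2]=1 ship[0->1]=1 prod=2 -> [6 7 11]
Step 3: demand=4,sold=4 ship[1->2]=1 ship[0->1]=1 prod=2 -> [7 7 8]
Step 4: demand=4,sold=4 ship[1->2]=1 ship[0->1]=1 prod=2 -> [8 7 5]
Step 5: demand=4,sold=4 ship[1->2]=1 ship[0->1]=1 prod=2 -> [9 7 2]
Step 6: demand=4,sold=2 ship[1->2]=1 ship[0->1]=1 prod=2 -> [10 7 1]
Step 7: demand=4,sold=1 ship[1->2]=1 ship[0->1]=1 prod=2 -> [11 7 1]
Step 8: demand=4,sold=1 ship[1->2]=1 ship[0->1]=1 prod=2 -> [12 7 1]
Step 9: demand=4,sold=1 ship[1->2]=1 ship[0->1]=1 prod=2 -> [13 7 1]
Step 10: demand=4,sold=1 ship[1->2]=1 ship[0->1]=1 prod=2 -> [14 7 1]
Step 11: demand=4,sold=1 ship[1->2]=1 ship[0->1]=1 prod=2 -> [15 7 1]
Step 12: demand=4,sold=1 ship[1->2]=1 ship[0->1]=1 prod=2 -> [16 7 1]
First stockout at step 6

6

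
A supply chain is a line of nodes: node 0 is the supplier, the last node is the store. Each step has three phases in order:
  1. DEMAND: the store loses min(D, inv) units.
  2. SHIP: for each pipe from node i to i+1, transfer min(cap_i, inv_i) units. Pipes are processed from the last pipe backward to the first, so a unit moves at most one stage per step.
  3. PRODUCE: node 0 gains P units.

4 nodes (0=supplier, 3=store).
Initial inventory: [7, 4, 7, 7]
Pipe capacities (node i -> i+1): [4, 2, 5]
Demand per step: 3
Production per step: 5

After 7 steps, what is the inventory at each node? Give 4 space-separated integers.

Step 1: demand=3,sold=3 ship[2->3]=5 ship[1->2]=2 ship[0->1]=4 prod=5 -> inv=[8 6 4 9]
Step 2: demand=3,sold=3 ship[2->3]=4 ship[1->2]=2 ship[0->1]=4 prod=5 -> inv=[9 8 2 10]
Step 3: demand=3,sold=3 ship[2->3]=2 ship[1->2]=2 ship[0->1]=4 prod=5 -> inv=[10 10 2 9]
Step 4: demand=3,sold=3 ship[2->3]=2 ship[1->2]=2 ship[0->1]=4 prod=5 -> inv=[11 12 2 8]
Step 5: demand=3,sold=3 ship[2->3]=2 ship[1->2]=2 ship[0->1]=4 prod=5 -> inv=[12 14 2 7]
Step 6: demand=3,sold=3 ship[2->3]=2 ship[1->2]=2 ship[0->1]=4 prod=5 -> inv=[13 16 2 6]
Step 7: demand=3,sold=3 ship[2->3]=2 ship[1->2]=2 ship[0->1]=4 prod=5 -> inv=[14 18 2 5]

14 18 2 5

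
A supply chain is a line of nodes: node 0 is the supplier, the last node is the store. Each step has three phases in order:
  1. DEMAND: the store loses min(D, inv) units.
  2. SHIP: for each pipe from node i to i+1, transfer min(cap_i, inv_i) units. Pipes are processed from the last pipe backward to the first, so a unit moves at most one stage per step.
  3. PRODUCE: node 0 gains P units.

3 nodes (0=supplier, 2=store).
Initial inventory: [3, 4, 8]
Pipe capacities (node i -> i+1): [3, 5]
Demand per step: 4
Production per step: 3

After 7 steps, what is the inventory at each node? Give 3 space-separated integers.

Step 1: demand=4,sold=4 ship[1->2]=4 ship[0->1]=3 prod=3 -> inv=[3 3 8]
Step 2: demand=4,sold=4 ship[1->2]=3 ship[0->1]=3 prod=3 -> inv=[3 3 7]
Step 3: demand=4,sold=4 ship[1->2]=3 ship[0->1]=3 prod=3 -> inv=[3 3 6]
Step 4: demand=4,sold=4 ship[1->2]=3 ship[0->1]=3 prod=3 -> inv=[3 3 5]
Step 5: demand=4,sold=4 ship[1->2]=3 ship[0->1]=3 prod=3 -> inv=[3 3 4]
Step 6: demand=4,sold=4 ship[1->2]=3 ship[0->1]=3 prod=3 -> inv=[3 3 3]
Step 7: demand=4,sold=3 ship[1->2]=3 ship[0->1]=3 prod=3 -> inv=[3 3 3]

3 3 3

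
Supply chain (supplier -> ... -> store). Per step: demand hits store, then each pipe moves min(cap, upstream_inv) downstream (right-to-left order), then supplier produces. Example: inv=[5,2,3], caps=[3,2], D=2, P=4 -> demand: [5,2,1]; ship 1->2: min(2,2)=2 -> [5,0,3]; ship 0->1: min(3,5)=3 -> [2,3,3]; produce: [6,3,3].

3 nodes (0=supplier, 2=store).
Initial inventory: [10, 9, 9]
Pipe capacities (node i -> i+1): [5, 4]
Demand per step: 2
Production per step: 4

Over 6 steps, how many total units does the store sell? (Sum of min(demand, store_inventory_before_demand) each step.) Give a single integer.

Step 1: sold=2 (running total=2) -> [9 10 11]
Step 2: sold=2 (running total=4) -> [8 11 13]
Step 3: sold=2 (running total=6) -> [7 12 15]
Step 4: sold=2 (running total=8) -> [6 13 17]
Step 5: sold=2 (running total=10) -> [5 14 19]
Step 6: sold=2 (running total=12) -> [4 15 21]

Answer: 12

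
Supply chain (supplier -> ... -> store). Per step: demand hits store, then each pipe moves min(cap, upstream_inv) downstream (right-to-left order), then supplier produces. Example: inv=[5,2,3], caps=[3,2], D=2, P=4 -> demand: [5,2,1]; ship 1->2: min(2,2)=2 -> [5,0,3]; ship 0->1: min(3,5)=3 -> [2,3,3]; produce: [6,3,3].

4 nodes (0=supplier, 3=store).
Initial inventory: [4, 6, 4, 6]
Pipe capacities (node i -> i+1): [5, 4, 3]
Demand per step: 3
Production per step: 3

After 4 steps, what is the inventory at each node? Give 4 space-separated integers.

Step 1: demand=3,sold=3 ship[2->3]=3 ship[1->2]=4 ship[0->1]=4 prod=3 -> inv=[3 6 5 6]
Step 2: demand=3,sold=3 ship[2->3]=3 ship[1->2]=4 ship[0->1]=3 prod=3 -> inv=[3 5 6 6]
Step 3: demand=3,sold=3 ship[2->3]=3 ship[1->2]=4 ship[0->1]=3 prod=3 -> inv=[3 4 7 6]
Step 4: demand=3,sold=3 ship[2->3]=3 ship[1->2]=4 ship[0->1]=3 prod=3 -> inv=[3 3 8 6]

3 3 8 6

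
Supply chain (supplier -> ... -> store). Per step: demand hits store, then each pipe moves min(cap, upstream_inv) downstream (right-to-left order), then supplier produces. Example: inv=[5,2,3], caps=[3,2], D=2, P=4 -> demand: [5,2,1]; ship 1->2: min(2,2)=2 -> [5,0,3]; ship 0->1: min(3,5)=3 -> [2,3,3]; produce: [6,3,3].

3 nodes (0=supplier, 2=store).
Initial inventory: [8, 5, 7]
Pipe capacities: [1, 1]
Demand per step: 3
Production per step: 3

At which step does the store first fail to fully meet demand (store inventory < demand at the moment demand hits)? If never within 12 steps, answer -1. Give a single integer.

Step 1: demand=3,sold=3 ship[1->2]=1 ship[0->1]=1 prod=3 -> [10 5 5]
Step 2: demand=3,sold=3 ship[1->2]=1 ship[0->1]=1 prod=3 -> [12 5 3]
Step 3: demand=3,sold=3 ship[1->2]=1 ship[0->1]=1 prod=3 -> [14 5 1]
Step 4: demand=3,sold=1 ship[1->2]=1 ship[0->1]=1 prod=3 -> [16 5 1]
Step 5: demand=3,sold=1 ship[1->2]=1 ship[0->1]=1 prod=3 -> [18 5 1]
Step 6: demand=3,sold=1 ship[1->2]=1 ship[0->1]=1 prod=3 -> [20 5 1]
Step 7: demand=3,sold=1 ship[1->2]=1 ship[0->1]=1 prod=3 -> [22 5 1]
Step 8: demand=3,sold=1 ship[1->2]=1 ship[0->1]=1 prod=3 -> [24 5 1]
Step 9: demand=3,sold=1 ship[1->2]=1 ship[0->1]=1 prod=3 -> [26 5 1]
Step 10: demand=3,sold=1 ship[1->2]=1 ship[0->1]=1 prod=3 -> [28 5 1]
Step 11: demand=3,sold=1 ship[1->2]=1 ship[0->1]=1 prod=3 -> [30 5 1]
Step 12: demand=3,sold=1 ship[1->2]=1 ship[0->1]=1 prod=3 -> [32 5 1]
First stockout at step 4

4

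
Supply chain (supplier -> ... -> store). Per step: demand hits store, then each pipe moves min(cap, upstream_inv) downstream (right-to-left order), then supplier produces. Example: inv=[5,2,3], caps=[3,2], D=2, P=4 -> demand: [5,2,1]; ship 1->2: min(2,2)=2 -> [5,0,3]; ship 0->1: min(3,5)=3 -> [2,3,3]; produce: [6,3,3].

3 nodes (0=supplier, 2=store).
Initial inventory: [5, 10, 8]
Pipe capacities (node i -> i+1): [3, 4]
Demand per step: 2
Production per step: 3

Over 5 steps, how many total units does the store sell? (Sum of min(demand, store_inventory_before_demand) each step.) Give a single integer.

Step 1: sold=2 (running total=2) -> [5 9 10]
Step 2: sold=2 (running total=4) -> [5 8 12]
Step 3: sold=2 (running total=6) -> [5 7 14]
Step 4: sold=2 (running total=8) -> [5 6 16]
Step 5: sold=2 (running total=10) -> [5 5 18]

Answer: 10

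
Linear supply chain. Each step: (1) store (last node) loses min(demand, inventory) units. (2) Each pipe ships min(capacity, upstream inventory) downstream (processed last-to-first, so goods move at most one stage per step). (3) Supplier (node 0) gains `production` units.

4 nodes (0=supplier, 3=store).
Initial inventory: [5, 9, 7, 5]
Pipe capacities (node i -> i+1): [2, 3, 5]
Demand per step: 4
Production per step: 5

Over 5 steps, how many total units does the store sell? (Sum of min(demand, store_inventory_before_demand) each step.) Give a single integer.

Step 1: sold=4 (running total=4) -> [8 8 5 6]
Step 2: sold=4 (running total=8) -> [11 7 3 7]
Step 3: sold=4 (running total=12) -> [14 6 3 6]
Step 4: sold=4 (running total=16) -> [17 5 3 5]
Step 5: sold=4 (running total=20) -> [20 4 3 4]

Answer: 20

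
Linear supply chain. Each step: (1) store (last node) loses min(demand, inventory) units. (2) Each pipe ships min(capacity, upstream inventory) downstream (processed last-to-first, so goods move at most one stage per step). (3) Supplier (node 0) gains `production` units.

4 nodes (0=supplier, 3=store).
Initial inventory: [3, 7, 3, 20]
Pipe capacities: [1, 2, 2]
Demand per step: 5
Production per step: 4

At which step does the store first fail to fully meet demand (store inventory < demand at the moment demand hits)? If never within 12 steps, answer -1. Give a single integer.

Step 1: demand=5,sold=5 ship[2->3]=2 ship[1->2]=2 ship[0->1]=1 prod=4 -> [6 6 3 17]
Step 2: demand=5,sold=5 ship[2->3]=2 ship[1->2]=2 ship[0->1]=1 prod=4 -> [9 5 3 14]
Step 3: demand=5,sold=5 ship[2->3]=2 ship[1->2]=2 ship[0->1]=1 prod=4 -> [12 4 3 11]
Step 4: demand=5,sold=5 ship[2->3]=2 ship[1->2]=2 ship[0->1]=1 prod=4 -> [15 3 3 8]
Step 5: demand=5,sold=5 ship[2->3]=2 ship[1->2]=2 ship[0->1]=1 prod=4 -> [18 2 3 5]
Step 6: demand=5,sold=5 ship[2->3]=2 ship[1->2]=2 ship[0->1]=1 prod=4 -> [21 1 3 2]
Step 7: demand=5,sold=2 ship[2->3]=2 ship[1->2]=1 ship[0->1]=1 prod=4 -> [24 1 2 2]
Step 8: demand=5,sold=2 ship[2->3]=2 ship[1->2]=1 ship[0->1]=1 prod=4 -> [27 1 1 2]
Step 9: demand=5,sold=2 ship[2->3]=1 ship[1->2]=1 ship[0->1]=1 prod=4 -> [30 1 1 1]
Step 10: demand=5,sold=1 ship[2->3]=1 ship[1->2]=1 ship[0->1]=1 prod=4 -> [33 1 1 1]
Step 11: demand=5,sold=1 ship[2->3]=1 ship[1->2]=1 ship[0->1]=1 prod=4 -> [36 1 1 1]
Step 12: demand=5,sold=1 ship[2->3]=1 ship[1->2]=1 ship[0->1]=1 prod=4 -> [39 1 1 1]
First stockout at step 7

7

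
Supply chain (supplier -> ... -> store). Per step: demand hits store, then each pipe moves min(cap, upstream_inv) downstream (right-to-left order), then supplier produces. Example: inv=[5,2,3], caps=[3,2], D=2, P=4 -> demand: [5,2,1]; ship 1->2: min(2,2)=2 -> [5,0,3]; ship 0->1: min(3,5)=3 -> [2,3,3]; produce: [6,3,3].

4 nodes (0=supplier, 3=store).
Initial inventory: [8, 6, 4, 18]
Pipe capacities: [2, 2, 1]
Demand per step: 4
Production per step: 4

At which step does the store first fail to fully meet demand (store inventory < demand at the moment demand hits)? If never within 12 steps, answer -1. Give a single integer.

Step 1: demand=4,sold=4 ship[2->3]=1 ship[1->2]=2 ship[0->1]=2 prod=4 -> [10 6 5 15]
Step 2: demand=4,sold=4 ship[2->3]=1 ship[1->2]=2 ship[0->1]=2 prod=4 -> [12 6 6 12]
Step 3: demand=4,sold=4 ship[2->3]=1 ship[1->2]=2 ship[0->1]=2 prod=4 -> [14 6 7 9]
Step 4: demand=4,sold=4 ship[2->3]=1 ship[1->2]=2 ship[0->1]=2 prod=4 -> [16 6 8 6]
Step 5: demand=4,sold=4 ship[2->3]=1 ship[1->2]=2 ship[0->1]=2 prod=4 -> [18 6 9 3]
Step 6: demand=4,sold=3 ship[2->3]=1 ship[1->2]=2 ship[0->1]=2 prod=4 -> [20 6 10 1]
Step 7: demand=4,sold=1 ship[2->3]=1 ship[1->2]=2 ship[0->1]=2 prod=4 -> [22 6 11 1]
Step 8: demand=4,sold=1 ship[2->3]=1 ship[1->2]=2 ship[0->1]=2 prod=4 -> [24 6 12 1]
Step 9: demand=4,sold=1 ship[2->3]=1 ship[1->2]=2 ship[0->1]=2 prod=4 -> [26 6 13 1]
Step 10: demand=4,sold=1 ship[2->3]=1 ship[1->2]=2 ship[0->1]=2 prod=4 -> [28 6 14 1]
Step 11: demand=4,sold=1 ship[2->3]=1 ship[1->2]=2 ship[0->1]=2 prod=4 -> [30 6 15 1]
Step 12: demand=4,sold=1 ship[2->3]=1 ship[1->2]=2 ship[0->1]=2 prod=4 -> [32 6 16 1]
First stockout at step 6

6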